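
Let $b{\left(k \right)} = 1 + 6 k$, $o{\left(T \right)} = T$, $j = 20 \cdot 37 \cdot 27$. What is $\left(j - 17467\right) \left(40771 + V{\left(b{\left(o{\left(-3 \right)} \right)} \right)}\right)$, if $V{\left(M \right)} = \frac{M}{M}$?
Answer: $102460036$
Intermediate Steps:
$j = 19980$ ($j = 740 \cdot 27 = 19980$)
$V{\left(M \right)} = 1$
$\left(j - 17467\right) \left(40771 + V{\left(b{\left(o{\left(-3 \right)} \right)} \right)}\right) = \left(19980 - 17467\right) \left(40771 + 1\right) = 2513 \cdot 40772 = 102460036$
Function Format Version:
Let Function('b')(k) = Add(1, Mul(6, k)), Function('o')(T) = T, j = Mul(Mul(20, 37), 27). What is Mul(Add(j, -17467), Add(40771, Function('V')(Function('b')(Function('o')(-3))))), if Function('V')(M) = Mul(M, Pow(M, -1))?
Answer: 102460036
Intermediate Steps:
j = 19980 (j = Mul(740, 27) = 19980)
Function('V')(M) = 1
Mul(Add(j, -17467), Add(40771, Function('V')(Function('b')(Function('o')(-3))))) = Mul(Add(19980, -17467), Add(40771, 1)) = Mul(2513, 40772) = 102460036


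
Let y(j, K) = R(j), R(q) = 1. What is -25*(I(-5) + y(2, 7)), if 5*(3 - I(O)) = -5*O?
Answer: 25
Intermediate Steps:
y(j, K) = 1
I(O) = 3 + O (I(O) = 3 - (-1)*O = 3 + O)
-25*(I(-5) + y(2, 7)) = -25*((3 - 5) + 1) = -25*(-2 + 1) = -25*(-1) = 25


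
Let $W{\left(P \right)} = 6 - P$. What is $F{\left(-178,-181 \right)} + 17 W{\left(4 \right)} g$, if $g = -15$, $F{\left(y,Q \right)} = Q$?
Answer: $-691$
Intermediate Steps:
$F{\left(-178,-181 \right)} + 17 W{\left(4 \right)} g = -181 + 17 \left(6 - 4\right) \left(-15\right) = -181 + 17 \cdot 2 \left(-15\right) = -181 + 34 \left(-15\right) = -181 - 510 = -691$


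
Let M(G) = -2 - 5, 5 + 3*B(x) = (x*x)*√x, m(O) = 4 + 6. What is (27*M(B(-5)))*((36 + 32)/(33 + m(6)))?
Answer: -12852/43 ≈ -298.88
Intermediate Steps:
m(O) = 10
B(x) = -5/3 + x^(5/2)/3 (B(x) = -5/3 + ((x*x)*√x)/3 = -5/3 + (x²*√x)/3 = -5/3 + x^(5/2)/3)
M(G) = -7
(27*M(B(-5)))*((36 + 32)/(33 + m(6))) = (27*(-7))*((36 + 32)/(33 + 10)) = -12852/43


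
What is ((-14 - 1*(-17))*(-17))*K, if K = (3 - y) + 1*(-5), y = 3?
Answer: 255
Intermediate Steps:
K = -5 (K = (3 - 1*3) + 1*(-5) = (3 - 3) - 5 = 0 - 5 = -5)
((-14 - 1*(-17))*(-17))*K = ((-14 - 1*(-17))*(-17))*(-5) = ((-14 + 17)*(-17))*(-5) = (3*(-17))*(-5) = -51*(-5) = 255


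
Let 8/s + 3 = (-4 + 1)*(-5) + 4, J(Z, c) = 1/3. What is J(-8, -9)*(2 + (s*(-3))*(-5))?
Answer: 19/6 ≈ 3.1667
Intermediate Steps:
J(Z, c) = 1/3
s = 1/2 (s = 8/(-3 + ((-4 + 1)*(-5) + 4)) = 8/(-3 + (-3*(-5) + 4)) = 8/(-3 + (15 + 4)) = 8/(-3 + 19) = 8/16 = 8*(1/16) = 1/2 ≈ 0.50000)
J(-8, -9)*(2 + (s*(-3))*(-5)) = (2 + ((1/2)*(-3))*(-5))/3 = (2 - 3/2*(-5))/3 = (2 + 15/2)/3 = (1/3)*(19/2) = 19/6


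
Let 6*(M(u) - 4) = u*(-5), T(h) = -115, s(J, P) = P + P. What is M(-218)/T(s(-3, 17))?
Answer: -557/345 ≈ -1.6145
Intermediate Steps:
s(J, P) = 2*P
M(u) = 4 - 5*u/6 (M(u) = 4 + (u*(-5))/6 = 4 + (-5*u)/6 = 4 - 5*u/6)
M(-218)/T(s(-3, 17)) = (4 - 5/6*(-218))/(-115) = (4 + 545/3)*(-1/115) = (557/3)*(-1/115) = -557/345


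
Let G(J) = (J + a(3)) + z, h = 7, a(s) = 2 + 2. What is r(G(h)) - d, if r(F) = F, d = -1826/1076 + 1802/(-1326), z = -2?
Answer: 252959/20982 ≈ 12.056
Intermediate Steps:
a(s) = 4
G(J) = 2 + J (G(J) = (J + 4) - 2 = (4 + J) - 2 = 2 + J)
d = -64121/20982 (d = -1826*1/1076 + 1802*(-1/1326) = -913/538 - 53/39 = -64121/20982 ≈ -3.0560)
r(G(h)) - d = (2 + 7) - 1*(-64121/20982) = 9 + 64121/20982 = 252959/20982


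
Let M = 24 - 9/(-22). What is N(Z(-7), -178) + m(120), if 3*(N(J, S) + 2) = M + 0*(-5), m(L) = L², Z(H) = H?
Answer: 316935/22 ≈ 14406.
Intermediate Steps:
M = 537/22 (M = 24 - 9*(-1)/22 = 24 - 1*(-9/22) = 24 + 9/22 = 537/22 ≈ 24.409)
N(J, S) = 135/22 (N(J, S) = -2 + (537/22 + 0*(-5))/3 = -2 + (537/22 + 0)/3 = -2 + (⅓)*(537/22) = -2 + 179/22 = 135/22)
N(Z(-7), -178) + m(120) = 135/22 + 120² = 135/22 + 14400 = 316935/22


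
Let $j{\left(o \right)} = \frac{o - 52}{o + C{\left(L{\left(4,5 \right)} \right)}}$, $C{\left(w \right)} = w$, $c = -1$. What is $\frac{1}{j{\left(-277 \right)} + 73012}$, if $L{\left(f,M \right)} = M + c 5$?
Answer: $\frac{277}{20224653} \approx 1.3696 \cdot 10^{-5}$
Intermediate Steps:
$L{\left(f,M \right)} = -5 + M$ ($L{\left(f,M \right)} = M - 5 = -5 + M$)
$j{\left(o \right)} = \frac{-52 + o}{o}$ ($j{\left(o \right)} = \frac{o - 52}{o + \left(-5 + 5\right)} = \frac{-52 + o}{o + 0} = \frac{-52 + o}{o}$)
$\frac{1}{j{\left(-277 \right)} + 73012} = \frac{1}{\frac{-52 - 277}{-277} + 73012} = \frac{1}{\left(- \frac{1}{277}\right) \left(-329\right) + 73012} = \frac{1}{\frac{329}{277} + 73012} = \frac{1}{\frac{20224653}{277}} = \frac{277}{20224653}$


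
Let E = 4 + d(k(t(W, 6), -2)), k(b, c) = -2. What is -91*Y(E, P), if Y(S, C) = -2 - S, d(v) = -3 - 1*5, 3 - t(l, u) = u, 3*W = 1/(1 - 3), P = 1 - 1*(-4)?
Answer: -182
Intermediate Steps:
P = 5 (P = 1 + 4 = 5)
W = -⅙ (W = 1/(3*(1 - 3)) = (⅓)/(-2) = (⅓)*(-½) = -⅙ ≈ -0.16667)
t(l, u) = 3 - u
d(v) = -8 (d(v) = -3 - 5 = -8)
E = -4 (E = 4 - 8 = -4)
-91*Y(E, P) = -91*(-2 - 1*(-4)) = -91*(-2 + 4) = -91*2 = -182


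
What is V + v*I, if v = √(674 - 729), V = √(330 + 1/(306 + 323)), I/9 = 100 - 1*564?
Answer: √130562159/629 - 4176*I*√55 ≈ 18.166 - 30970.0*I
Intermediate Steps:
I = -4176 (I = 9*(100 - 1*564) = 9*(100 - 564) = 9*(-464) = -4176)
V = √130562159/629 (V = √(330 + 1/629) = √(207571/629) = √130562159/629 ≈ 18.166)
v = I*√55 (v = √(-55) = I*√55 ≈ 7.4162*I)
V + v*I = √130562159/629 + (I*√55)*(-4176) = √130562159/629 - 4176*I*√55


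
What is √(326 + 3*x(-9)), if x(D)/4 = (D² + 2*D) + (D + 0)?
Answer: √974 ≈ 31.209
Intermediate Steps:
x(D) = 4*D² + 12*D (x(D) = 4*((D² + 2*D) + (D + 0)) = 4*((D² + 2*D) + D) = 4*(D² + 3*D) = 4*D² + 12*D)
√(326 + 3*x(-9)) = √(326 + 3*(4*(-9)*(3 - 9))) = √(326 + 3*(4*(-9)*(-6))) = √(326 + 3*216) = √(326 + 648) = √974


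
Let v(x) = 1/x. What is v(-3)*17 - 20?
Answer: -77/3 ≈ -25.667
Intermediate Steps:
v(x) = 1/x
v(-3)*17 - 20 = 17/(-3) - 20 = -⅓*17 - 20 = -17/3 - 20 = -77/3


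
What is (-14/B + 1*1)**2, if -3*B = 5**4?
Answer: 444889/390625 ≈ 1.1389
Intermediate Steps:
B = -625/3 (B = -1/3*5**4 = -1/3*625 = -625/3 ≈ -208.33)
(-14/B + 1*1)**2 = (-14/(-625/3) + 1*1)**2 = (-14*(-3/625) + 1)**2 = (42/625 + 1)**2 = (667/625)**2 = 444889/390625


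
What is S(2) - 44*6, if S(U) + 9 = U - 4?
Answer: -275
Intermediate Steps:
S(U) = -13 + U (S(U) = -9 + (U - 4) = -9 + (-4 + U) = -13 + U)
S(2) - 44*6 = (-13 + 2) - 44*6 = -11 - 264 = -275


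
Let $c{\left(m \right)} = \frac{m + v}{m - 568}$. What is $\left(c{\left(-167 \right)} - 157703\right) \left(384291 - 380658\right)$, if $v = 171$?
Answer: $- \frac{20052725657}{35} \approx -5.7294 \cdot 10^{8}$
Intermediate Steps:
$c{\left(m \right)} = \frac{171 + m}{-568 + m}$ ($c{\left(m \right)} = \frac{m + 171}{m - 568} = \frac{171 + m}{-568 + m}$)
$\left(c{\left(-167 \right)} - 157703\right) \left(384291 - 380658\right) = \left(\frac{171 - 167}{-568 - 167} - 157703\right) \left(384291 - 380658\right) = \left(\frac{1}{-735} \cdot 4 - 157703\right) 3633 = \left(\left(- \frac{1}{735}\right) 4 - 157703\right) 3633 = \left(- \frac{4}{735} - 157703\right) 3633 = \left(- \frac{115911709}{735}\right) 3633 = - \frac{20052725657}{35}$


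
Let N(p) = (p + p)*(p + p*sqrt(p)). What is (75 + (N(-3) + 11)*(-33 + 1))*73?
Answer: -62269 - 42048*I*sqrt(3) ≈ -62269.0 - 72829.0*I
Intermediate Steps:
N(p) = 2*p*(p + p**(3/2)) (N(p) = (2*p)*(p + p**(3/2)) = 2*p*(p + p**(3/2)))
(75 + (N(-3) + 11)*(-33 + 1))*73 = (75 + ((2*(-3)**2 + 2*(-3)**(5/2)) + 11)*(-33 + 1))*73 = (75 + ((2*9 + 2*(9*I*sqrt(3))) + 11)*(-32))*73 = (75 + ((18 + 18*I*sqrt(3)) + 11)*(-32))*73 = (75 + (29 + 18*I*sqrt(3))*(-32))*73 = (75 + (-928 - 576*I*sqrt(3)))*73 = (-853 - 576*I*sqrt(3))*73 = -62269 - 42048*I*sqrt(3)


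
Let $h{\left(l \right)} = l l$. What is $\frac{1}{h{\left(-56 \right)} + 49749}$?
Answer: $\frac{1}{52885} \approx 1.8909 \cdot 10^{-5}$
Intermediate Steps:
$h{\left(l \right)} = l^{2}$
$\frac{1}{h{\left(-56 \right)} + 49749} = \frac{1}{\left(-56\right)^{2} + 49749} = \frac{1}{3136 + 49749} = \frac{1}{52885}$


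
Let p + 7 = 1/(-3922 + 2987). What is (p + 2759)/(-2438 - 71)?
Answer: -2573119/2345915 ≈ -1.0969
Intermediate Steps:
p = -6546/935 (p = -7 + 1/(-3922 + 2987) = -7 + 1/(-935) = -7 - 1/935 = -6546/935 ≈ -7.0011)
(p + 2759)/(-2438 - 71) = (-6546/935 + 2759)/(-2438 - 71) = (2573119/935)/(-2509) = (2573119/935)*(-1/2509) = -2573119/2345915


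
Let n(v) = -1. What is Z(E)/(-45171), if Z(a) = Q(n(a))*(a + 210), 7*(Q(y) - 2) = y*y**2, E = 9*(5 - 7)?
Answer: -832/105399 ≈ -0.0078938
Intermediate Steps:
E = -18 (E = 9*(-2) = -18)
Q(y) = 2 + y**3/7 (Q(y) = 2 + (y*y**2)/7 = 2 + y**3/7)
Z(a) = 390 + 13*a/7 (Z(a) = (2 + (1/7)*(-1)**3)*(a + 210) = (2 + (1/7)*(-1))*(210 + a) = (2 - 1/7)*(210 + a) = 13*(210 + a)/7 = 390 + 13*a/7)
Z(E)/(-45171) = (390 + (13/7)*(-18))/(-45171) = (390 - 234/7)*(-1/45171) = (2496/7)*(-1/45171) = -832/105399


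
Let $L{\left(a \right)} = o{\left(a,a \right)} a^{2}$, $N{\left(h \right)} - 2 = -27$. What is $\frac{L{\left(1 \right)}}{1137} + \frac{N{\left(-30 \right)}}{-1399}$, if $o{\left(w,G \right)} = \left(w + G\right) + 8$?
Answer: $\frac{42415}{1590663} \approx 0.026665$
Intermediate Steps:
$N{\left(h \right)} = -25$ ($N{\left(h \right)} = 2 - 27 = -25$)
$o{\left(w,G \right)} = 8 + G + w$ ($o{\left(w,G \right)} = \left(G + w\right) + 8 = 8 + G + w$)
$L{\left(a \right)} = a^{2} \left(8 + 2 a\right)$ ($L{\left(a \right)} = \left(8 + a + a\right) a^{2} = \left(8 + 2 a\right) a^{2} = a^{2} \left(8 + 2 a\right)$)
$\frac{L{\left(1 \right)}}{1137} + \frac{N{\left(-30 \right)}}{-1399} = \frac{2 \cdot 1^{2} \left(4 + 1\right)}{1137} - \frac{25}{-1399} = 2 \cdot 1 \cdot 5 \cdot \frac{1}{1137} - - \frac{25}{1399} = 10 \cdot \frac{1}{1137} + \frac{25}{1399} = \frac{10}{1137} + \frac{25}{1399} = \frac{42415}{1590663}$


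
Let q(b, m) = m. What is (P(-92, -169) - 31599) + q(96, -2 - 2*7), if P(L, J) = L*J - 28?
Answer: -16095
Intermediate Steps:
P(L, J) = -28 + J*L (P(L, J) = J*L - 28 = -28 + J*L)
(P(-92, -169) - 31599) + q(96, -2 - 2*7) = ((-28 - 169*(-92)) - 31599) + (-2 - 2*7) = ((-28 + 15548) - 31599) + (-2 - 14) = (15520 - 31599) - 16 = -16079 - 16 = -16095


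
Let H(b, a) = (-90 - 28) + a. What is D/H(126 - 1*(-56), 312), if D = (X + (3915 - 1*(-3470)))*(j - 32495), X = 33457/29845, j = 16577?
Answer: -1754472265938/2894965 ≈ -6.0604e+5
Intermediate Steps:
X = 33457/29845 (X = 33457*(1/29845) = 33457/29845 ≈ 1.1210)
H(b, a) = -118 + a
D = -3508944531876/29845 (D = (33457/29845 + (3915 - 1*(-3470)))*(16577 - 32495) = (33457/29845 + (3915 + 3470))*(-15918) = (33457/29845 + 7385)*(-15918) = (220438782/29845)*(-15918) = -3508944531876/29845 ≈ -1.1757e+8)
D/H(126 - 1*(-56), 312) = -3508944531876/(29845*(-118 + 312)) = -3508944531876/29845/194 = -3508944531876/29845*1/194 = -1754472265938/2894965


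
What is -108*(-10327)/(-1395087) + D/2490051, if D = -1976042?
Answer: -1844648075590/1157945926479 ≈ -1.5930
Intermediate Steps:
-108*(-10327)/(-1395087) + D/2490051 = -108*(-10327)/(-1395087) - 1976042/2490051 = 1115316*(-1/1395087) - 1976042*1/2490051 = -371772/465029 - 1976042/2490051 = -1844648075590/1157945926479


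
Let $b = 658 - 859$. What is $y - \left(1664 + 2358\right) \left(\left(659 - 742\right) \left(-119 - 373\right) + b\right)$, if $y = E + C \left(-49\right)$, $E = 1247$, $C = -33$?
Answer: $-163431106$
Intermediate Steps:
$b = -201$
$y = 2864$ ($y = 1247 - -1617 = 1247 + 1617 = 2864$)
$y - \left(1664 + 2358\right) \left(\left(659 - 742\right) \left(-119 - 373\right) + b\right) = 2864 - \left(1664 + 2358\right) \left(\left(659 - 742\right) \left(-119 - 373\right) - 201\right) = 2864 - 4022 \left(\left(-83\right) \left(-492\right) - 201\right) = 2864 - 4022 \left(40836 - 201\right) = 2864 - 4022 \cdot 40635 = 2864 - 163433970 = -163431106$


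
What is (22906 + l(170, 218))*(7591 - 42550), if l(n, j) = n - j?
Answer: -799092822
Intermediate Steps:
(22906 + l(170, 218))*(7591 - 42550) = (22906 + (170 - 1*218))*(7591 - 42550) = (22906 + (170 - 218))*(-34959) = (22906 - 48)*(-34959) = 22858*(-34959) = -799092822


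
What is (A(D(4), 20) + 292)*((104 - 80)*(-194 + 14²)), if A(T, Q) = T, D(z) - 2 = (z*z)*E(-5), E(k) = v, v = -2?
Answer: 12576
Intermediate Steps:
E(k) = -2
D(z) = 2 - 2*z² (D(z) = 2 + (z*z)*(-2) = 2 + z²*(-2) = 2 - 2*z²)
(A(D(4), 20) + 292)*((104 - 80)*(-194 + 14²)) = ((2 - 2*4²) + 292)*((104 - 80)*(-194 + 14²)) = ((2 - 2*16) + 292)*(24*(-194 + 196)) = ((2 - 32) + 292)*(24*2) = (-30 + 292)*48 = 262*48 = 12576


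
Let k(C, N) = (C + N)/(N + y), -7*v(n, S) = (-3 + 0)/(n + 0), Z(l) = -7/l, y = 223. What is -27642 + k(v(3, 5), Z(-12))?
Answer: -519144341/18781 ≈ -27642.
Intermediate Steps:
v(n, S) = 3/(7*n) (v(n, S) = -(-3 + 0)/(7*(n + 0)) = -(-3)/(7*n) = 3/(7*n))
k(C, N) = (C + N)/(223 + N) (k(C, N) = (C + N)/(N + 223) = (C + N)/(223 + N))
-27642 + k(v(3, 5), Z(-12)) = -27642 + ((3/7)/3 - 7/(-12))/(223 - 7/(-12)) = -27642 + ((3/7)*(⅓) - 7*(-1/12))/(223 - 7*(-1/12)) = -27642 + (⅐ + 7/12)/(223 + 7/12) = -27642 + (61/84)/(2683/12) = -27642 + (12/2683)*(61/84) = -27642 + 61/18781 = -519144341/18781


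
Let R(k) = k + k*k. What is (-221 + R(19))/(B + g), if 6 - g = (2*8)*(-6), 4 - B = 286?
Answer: -53/60 ≈ -0.88333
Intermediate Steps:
B = -282 (B = 4 - 1*286 = 4 - 286 = -282)
R(k) = k + k²
g = 102 (g = 6 - 2*8*(-6) = 6 - 16*(-6) = 6 - 1*(-96) = 6 + 96 = 102)
(-221 + R(19))/(B + g) = (-221 + 19*(1 + 19))/(-282 + 102) = (-221 + 19*20)/(-180) = (-221 + 380)*(-1/180) = 159*(-1/180) = -53/60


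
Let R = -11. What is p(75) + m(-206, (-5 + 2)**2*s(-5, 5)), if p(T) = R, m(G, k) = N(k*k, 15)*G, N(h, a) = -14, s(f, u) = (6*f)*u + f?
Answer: 2873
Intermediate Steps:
s(f, u) = f + 6*f*u (s(f, u) = 6*f*u + f = f + 6*f*u)
m(G, k) = -14*G
p(T) = -11
p(75) + m(-206, (-5 + 2)**2*s(-5, 5)) = -11 - 14*(-206) = -11 + 2884 = 2873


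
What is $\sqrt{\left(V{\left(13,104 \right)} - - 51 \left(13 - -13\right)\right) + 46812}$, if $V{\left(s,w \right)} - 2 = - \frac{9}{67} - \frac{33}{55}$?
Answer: $\frac{\sqrt{5402429090}}{335} \approx 219.41$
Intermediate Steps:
$V{\left(s,w \right)} = \frac{424}{335}$ ($V{\left(s,w \right)} = 2 - \left(\frac{3}{5} + \frac{9}{67}\right) = 2 - \frac{246}{335} = \frac{424}{335}$)
$\sqrt{\left(V{\left(13,104 \right)} - - 51 \left(13 - -13\right)\right) + 46812} = \sqrt{\left(\frac{424}{335} - - 51 \left(13 - -13\right)\right) + 46812} = \sqrt{\left(\frac{424}{335} - - 51 \left(13 + \left(-25 + 38\right)\right)\right) + 46812} = \sqrt{\left(\frac{424}{335} - - 51 \left(13 + 13\right)\right) + 46812} = \sqrt{\left(\frac{424}{335} - \left(-51\right) 26\right) + 46812} = \sqrt{\left(\frac{424}{335} - -1326\right) + 46812} = \sqrt{\left(\frac{424}{335} + 1326\right) + 46812} = \sqrt{\frac{444634}{335} + 46812} = \sqrt{\frac{16126654}{335}} = \frac{\sqrt{5402429090}}{335}$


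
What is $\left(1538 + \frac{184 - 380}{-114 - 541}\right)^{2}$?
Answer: $\frac{1015229547396}{429025} \approx 2.3664 \cdot 10^{6}$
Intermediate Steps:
$\left(1538 + \frac{184 - 380}{-114 - 541}\right)^{2} = \left(1538 - \frac{196}{-655}\right)^{2} = \left(1538 - - \frac{196}{655}\right)^{2} = \left(1538 + \frac{196}{655}\right)^{2} = \left(\frac{1007586}{655}\right)^{2} = \frac{1015229547396}{429025}$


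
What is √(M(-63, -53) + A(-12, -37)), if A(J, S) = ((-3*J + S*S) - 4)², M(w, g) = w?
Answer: 3*√218082 ≈ 1401.0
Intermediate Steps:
A(J, S) = (-4 + S² - 3*J)² (A(J, S) = ((-3*J + S²) - 4)² = ((S² - 3*J) - 4)² = (-4 + S² - 3*J)²)
√(M(-63, -53) + A(-12, -37)) = √(-63 + (4 - 1*(-37)² + 3*(-12))²) = √(-63 + (4 - 1*1369 - 36)²) = √(-63 + (4 - 1369 - 36)²) = √(-63 + (-1401)²) = √(-63 + 1962801) = √1962738 = 3*√218082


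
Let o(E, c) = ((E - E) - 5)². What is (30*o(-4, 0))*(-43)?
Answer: -32250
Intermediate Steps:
o(E, c) = 25 (o(E, c) = (0 - 5)² = (-5)² = 25)
(30*o(-4, 0))*(-43) = (30*25)*(-43) = 750*(-43) = -32250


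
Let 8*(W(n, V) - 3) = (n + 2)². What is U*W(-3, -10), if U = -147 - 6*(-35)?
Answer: 1575/8 ≈ 196.88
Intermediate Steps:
W(n, V) = 3 + (2 + n)²/8 (W(n, V) = 3 + (n + 2)²/8 = 3 + (2 + n)²/8)
U = 63 (U = -147 - 1*(-210) = -147 + 210 = 63)
U*W(-3, -10) = 63*(3 + (2 - 3)²/8) = 63*(3 + (⅛)*(-1)²) = 63*(3 + (⅛)*1) = 63*(3 + ⅛) = 63*(25/8) = 1575/8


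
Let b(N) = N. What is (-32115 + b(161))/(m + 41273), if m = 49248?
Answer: -31954/90521 ≈ -0.35300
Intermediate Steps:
(-32115 + b(161))/(m + 41273) = (-32115 + 161)/(49248 + 41273) = -31954/90521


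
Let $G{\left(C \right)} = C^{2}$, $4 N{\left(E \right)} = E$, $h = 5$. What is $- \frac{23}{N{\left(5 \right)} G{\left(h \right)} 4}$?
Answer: $- \frac{23}{125} \approx -0.184$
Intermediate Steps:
$N{\left(E \right)} = \frac{E}{4}$
$- \frac{23}{N{\left(5 \right)} G{\left(h \right)} 4} = - \frac{23}{\frac{1}{4} \cdot 5 \cdot 5^{2} \cdot 4} = - \frac{23}{\frac{5}{4} \cdot 25 \cdot 4} = - \frac{23}{\frac{125}{4} \cdot 4} = - \frac{23}{125}$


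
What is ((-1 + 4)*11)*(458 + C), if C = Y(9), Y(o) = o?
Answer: 15411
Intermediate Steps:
C = 9
((-1 + 4)*11)*(458 + C) = ((-1 + 4)*11)*(458 + 9) = (3*11)*467 = 33*467 = 15411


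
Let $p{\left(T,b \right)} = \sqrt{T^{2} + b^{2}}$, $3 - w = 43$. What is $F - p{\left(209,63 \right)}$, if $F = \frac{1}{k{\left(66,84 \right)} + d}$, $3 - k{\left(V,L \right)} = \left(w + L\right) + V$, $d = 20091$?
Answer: $\frac{1}{19984} - 5 \sqrt{1906} \approx -218.29$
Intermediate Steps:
$w = -40$ ($w = 3 - 43 = -40$)
$k{\left(V,L \right)} = 43 - L - V$ ($k{\left(V,L \right)} = 3 - \left(\left(-40 + L\right) + V\right) = 3 - \left(-40 + L + V\right) = 43 - L - V$)
$F = \frac{1}{19984}$ ($F = \frac{1}{\left(43 - 84 - 66\right) + 20091} = \frac{1}{-107 + 20091} = \frac{1}{19984} \approx 5.004 \cdot 10^{-5}$)
$F - p{\left(209,63 \right)} = \frac{1}{19984} - \sqrt{209^{2} + 63^{2}} = \frac{1}{19984} - \sqrt{43681 + 3969} = \frac{1}{19984} - \sqrt{47650} = \frac{1}{19984} - 5 \sqrt{1906}$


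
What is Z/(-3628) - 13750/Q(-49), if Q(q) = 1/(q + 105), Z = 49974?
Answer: -1396804987/1814 ≈ -7.7001e+5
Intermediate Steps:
Q(q) = 1/(105 + q)
Z/(-3628) - 13750/Q(-49) = 49974/(-3628) - 13750/(1/(105 - 49)) = 49974*(-1/3628) - 13750/(1/56) = -24987/1814 - 13750/1/56 = -24987/1814 - 13750*56 = -24987/1814 - 770000 = -1396804987/1814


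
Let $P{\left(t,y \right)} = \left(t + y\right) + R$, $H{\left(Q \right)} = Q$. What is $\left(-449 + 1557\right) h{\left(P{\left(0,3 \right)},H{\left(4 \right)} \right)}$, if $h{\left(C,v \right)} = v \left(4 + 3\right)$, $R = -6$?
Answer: $31024$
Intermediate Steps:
$P{\left(t,y \right)} = -6 + t + y$ ($P{\left(t,y \right)} = \left(t + y\right) - 6 = -6 + t + y$)
$h{\left(C,v \right)} = 7 v$ ($h{\left(C,v \right)} = v 7 = 7 v$)
$\left(-449 + 1557\right) h{\left(P{\left(0,3 \right)},H{\left(4 \right)} \right)} = \left(-449 + 1557\right) 7 \cdot 4 = 1108 \cdot 28 = 31024$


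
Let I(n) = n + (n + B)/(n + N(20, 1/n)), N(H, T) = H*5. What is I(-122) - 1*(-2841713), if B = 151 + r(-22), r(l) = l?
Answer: 62514995/22 ≈ 2.8416e+6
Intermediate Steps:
N(H, T) = 5*H
B = 129 (B = 151 - 22 = 129)
I(n) = n + (129 + n)/(100 + n) (I(n) = n + (n + 129)/(n + 5*20) = n + (129 + n)/(n + 100) = n + (129 + n)/(100 + n))
I(-122) - 1*(-2841713) = (129 + (-122)**2 + 101*(-122))/(100 - 122) - 1*(-2841713) = (129 + 14884 - 12322)/(-22) + 2841713 = -1/22*2691 + 2841713 = -2691/22 + 2841713 = 62514995/22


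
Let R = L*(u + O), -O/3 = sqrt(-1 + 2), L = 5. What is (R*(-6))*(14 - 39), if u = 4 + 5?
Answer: 4500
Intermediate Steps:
O = -3 (O = -3*sqrt(-1 + 2) = -3*sqrt(1) = -3*1 = -3)
u = 9
R = 30 (R = 5*(9 - 3) = 5*6 = 30)
(R*(-6))*(14 - 39) = (30*(-6))*(14 - 39) = -180*(-25) = 4500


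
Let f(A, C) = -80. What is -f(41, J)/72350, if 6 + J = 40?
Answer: 8/7235 ≈ 0.0011057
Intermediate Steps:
J = 34 (J = -6 + 40 = 34)
-f(41, J)/72350 = -1*(-80)/72350 = 80*(1/72350) = 8/7235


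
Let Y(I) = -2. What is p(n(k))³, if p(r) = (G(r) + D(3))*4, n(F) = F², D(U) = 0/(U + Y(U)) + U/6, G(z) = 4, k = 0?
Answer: 5832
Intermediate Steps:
D(U) = U/6 (D(U) = 0/(U - 2) + U/6 = 0/(-2 + U) + U*(⅙) = 0 + U/6 = U/6)
p(r) = 18 (p(r) = (4 + (⅙)*3)*4 = (4 + ½)*4 = (9/2)*4 = 18)
p(n(k))³ = 18³ = 5832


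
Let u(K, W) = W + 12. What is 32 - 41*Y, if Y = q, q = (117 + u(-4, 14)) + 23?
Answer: -6774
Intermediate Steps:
u(K, W) = 12 + W
q = 166 (q = (117 + (12 + 14)) + 23 = (117 + 26) + 23 = 143 + 23 = 166)
Y = 166
32 - 41*Y = 32 - 41*166 = 32 - 6806 = -6774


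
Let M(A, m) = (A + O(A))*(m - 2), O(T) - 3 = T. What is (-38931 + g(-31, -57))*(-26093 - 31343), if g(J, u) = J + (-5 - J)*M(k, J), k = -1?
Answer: 2287101520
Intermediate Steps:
O(T) = 3 + T
M(A, m) = (-2 + m)*(3 + 2*A) (M(A, m) = (A + (3 + A))*(m - 2) = (3 + 2*A)*(-2 + m) = (-2 + m)*(3 + 2*A))
g(J, u) = J + (-5 - J)*(-2 + J) (g(J, u) = J + (-5 - J)*(-6 - 4*(-1) - J + J*(3 - 1)) = J + (-5 - J)*(-6 + 4 - J + J*2) = J + (-5 - J)*(-6 + 4 - J + 2*J) = J + (-5 - J)*(-2 + J))
(-38931 + g(-31, -57))*(-26093 - 31343) = (-38931 + (10 - 1*(-31)² - 2*(-31)))*(-26093 - 31343) = (-38931 + (10 - 1*961 + 62))*(-57436) = (-38931 + (10 - 961 + 62))*(-57436) = (-38931 - 889)*(-57436) = -39820*(-57436) = 2287101520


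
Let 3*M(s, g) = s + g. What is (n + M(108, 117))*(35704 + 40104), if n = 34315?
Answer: 2607037120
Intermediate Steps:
M(s, g) = g/3 + s/3 (M(s, g) = (s + g)/3 = (g + s)/3 = g/3 + s/3)
(n + M(108, 117))*(35704 + 40104) = (34315 + ((1/3)*117 + (1/3)*108))*(35704 + 40104) = (34315 + (39 + 36))*75808 = (34315 + 75)*75808 = 34390*75808 = 2607037120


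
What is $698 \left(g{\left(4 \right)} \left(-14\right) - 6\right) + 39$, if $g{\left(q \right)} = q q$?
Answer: $-160501$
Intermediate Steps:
$g{\left(q \right)} = q^{2}$
$698 \left(g{\left(4 \right)} \left(-14\right) - 6\right) + 39 = 698 \left(4^{2} \left(-14\right) - 6\right) + 39 = 698 \left(16 \left(-14\right) - 6\right) + 39 = 698 \left(-224 - 6\right) + 39 = 698 \left(-230\right) + 39 = -160540 + 39 = -160501$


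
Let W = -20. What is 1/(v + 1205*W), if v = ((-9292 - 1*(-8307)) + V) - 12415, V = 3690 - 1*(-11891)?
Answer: -1/21919 ≈ -4.5623e-5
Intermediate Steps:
V = 15581 (V = 3690 + 11891 = 15581)
v = 2181 (v = ((-9292 - 1*(-8307)) + 15581) - 12415 = ((-9292 + 8307) + 15581) - 12415 = (-985 + 15581) - 12415 = 14596 - 12415 = 2181)
1/(v + 1205*W) = 1/(2181 + 1205*(-20)) = 1/(2181 - 24100) = 1/(-21919) = -1/21919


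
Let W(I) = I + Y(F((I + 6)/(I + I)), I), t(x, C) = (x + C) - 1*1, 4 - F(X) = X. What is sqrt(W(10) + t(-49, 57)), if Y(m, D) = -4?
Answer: sqrt(13) ≈ 3.6056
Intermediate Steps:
F(X) = 4 - X
t(x, C) = -1 + C + x (t(x, C) = (C + x) - 1 = -1 + C + x)
W(I) = -4 + I (W(I) = I - 4 = -4 + I)
sqrt(W(10) + t(-49, 57)) = sqrt((-4 + 10) + (-1 + 57 - 49)) = sqrt(6 + 7) = sqrt(13)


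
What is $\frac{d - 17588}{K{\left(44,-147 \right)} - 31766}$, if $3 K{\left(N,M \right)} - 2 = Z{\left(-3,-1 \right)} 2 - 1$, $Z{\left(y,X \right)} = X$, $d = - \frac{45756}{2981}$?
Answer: $\frac{157426752}{284086319} \approx 0.55415$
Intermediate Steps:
$d = - \frac{45756}{2981}$ ($d = \left(-45756\right) \frac{1}{2981} = - \frac{45756}{2981} \approx -15.349$)
$K{\left(N,M \right)} = - \frac{1}{3}$ ($K{\left(N,M \right)} = \frac{2}{3} + \frac{\left(-1\right) 2 - 1}{3} = \frac{2}{3} + \frac{-2 - 1}{3} = \frac{2}{3} + \frac{1}{3} \left(-3\right) = \frac{2}{3} - 1 = - \frac{1}{3}$)
$\frac{d - 17588}{K{\left(44,-147 \right)} - 31766} = \frac{- \frac{45756}{2981} - 17588}{- \frac{1}{3} - 31766} = - \frac{52475584}{2981 \left(- \frac{95299}{3}\right)} = \left(- \frac{52475584}{2981}\right) \left(- \frac{3}{95299}\right) = \frac{157426752}{284086319}$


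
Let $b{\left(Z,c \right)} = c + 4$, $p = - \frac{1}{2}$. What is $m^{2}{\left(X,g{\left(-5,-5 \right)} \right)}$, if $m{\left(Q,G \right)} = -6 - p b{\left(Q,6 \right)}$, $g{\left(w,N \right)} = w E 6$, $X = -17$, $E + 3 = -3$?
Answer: $1$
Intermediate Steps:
$E = -6$ ($E = -3 - 3 = -6$)
$g{\left(w,N \right)} = - 36 w$ ($g{\left(w,N \right)} = w \left(-6\right) 6 = - 6 w 6 = - 36 w$)
$p = - \frac{1}{2}$ ($p = \left(-1\right) \frac{1}{2} = - \frac{1}{2} \approx -0.5$)
$b{\left(Z,c \right)} = 4 + c$
$m{\left(Q,G \right)} = -1$ ($m{\left(Q,G \right)} = -6 - - \frac{4 + 6}{2} = -6 - \left(- \frac{1}{2}\right) 10 = -6 - -5 = -6 + 5 = -1$)
$m^{2}{\left(X,g{\left(-5,-5 \right)} \right)} = \left(-1\right)^{2} = 1$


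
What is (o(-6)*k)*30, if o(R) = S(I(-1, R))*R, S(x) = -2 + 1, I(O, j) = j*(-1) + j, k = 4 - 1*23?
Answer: -3420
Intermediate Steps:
k = -19 (k = 4 - 23 = -19)
I(O, j) = 0 (I(O, j) = -j + j = 0)
S(x) = -1
o(R) = -R
(o(-6)*k)*30 = (-1*(-6)*(-19))*30 = (6*(-19))*30 = -114*30 = -3420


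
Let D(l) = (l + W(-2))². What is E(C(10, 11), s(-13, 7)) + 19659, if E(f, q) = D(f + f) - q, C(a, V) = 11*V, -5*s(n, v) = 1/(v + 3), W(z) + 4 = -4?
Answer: 3720751/50 ≈ 74415.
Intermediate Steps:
W(z) = -8 (W(z) = -4 - 4 = -8)
s(n, v) = -1/(5*(3 + v)) (s(n, v) = -1/(5*(v + 3)) = -1/(5*(3 + v)))
D(l) = (-8 + l)² (D(l) = (l - 8)² = (-8 + l)²)
E(f, q) = (-8 + 2*f)² - q (E(f, q) = (-8 + (f + f))² - q = (-8 + 2*f)² - q)
E(C(10, 11), s(-13, 7)) + 19659 = (-(-1)/(15 + 5*7) + 4*(-4 + 11*11)²) + 19659 = (-(-1)/(15 + 35) + 4*(-4 + 121)²) + 19659 = (-(-1)/50 + 4*117²) + 19659 = (-(-1)/50 + 4*13689) + 19659 = (-1*(-1/50) + 54756) + 19659 = (1/50 + 54756) + 19659 = 2737801/50 + 19659 = 3720751/50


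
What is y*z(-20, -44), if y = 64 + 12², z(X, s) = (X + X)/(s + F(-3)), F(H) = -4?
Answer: 520/3 ≈ 173.33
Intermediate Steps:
z(X, s) = 2*X/(-4 + s) (z(X, s) = (X + X)/(s - 4) = (2*X)/(-4 + s) = 2*X/(-4 + s))
y = 208 (y = 64 + 144 = 208)
y*z(-20, -44) = 208*(2*(-20)/(-4 - 44)) = 208*(2*(-20)/(-48)) = 208*(2*(-20)*(-1/48)) = 208*(⅚) = 520/3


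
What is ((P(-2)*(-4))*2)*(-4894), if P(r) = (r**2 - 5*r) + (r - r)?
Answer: 548128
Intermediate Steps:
P(r) = r**2 - 5*r (P(r) = (r**2 - 5*r) + 0 = r**2 - 5*r)
((P(-2)*(-4))*2)*(-4894) = ((-2*(-5 - 2)*(-4))*2)*(-4894) = ((-2*(-7)*(-4))*2)*(-4894) = ((14*(-4))*2)*(-4894) = -56*2*(-4894) = -112*(-4894) = 548128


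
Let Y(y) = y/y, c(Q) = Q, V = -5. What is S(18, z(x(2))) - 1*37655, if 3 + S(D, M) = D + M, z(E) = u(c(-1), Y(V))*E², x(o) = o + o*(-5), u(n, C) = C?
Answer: -37576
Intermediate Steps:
Y(y) = 1
x(o) = -4*o (x(o) = o - 5*o = -4*o)
z(E) = E² (z(E) = 1*E² = E²)
S(D, M) = -3 + D + M (S(D, M) = -3 + (D + M) = -3 + D + M)
S(18, z(x(2))) - 1*37655 = (-3 + 18 + (-4*2)²) - 1*37655 = (-3 + 18 + (-8)²) - 37655 = (-3 + 18 + 64) - 37655 = 79 - 37655 = -37576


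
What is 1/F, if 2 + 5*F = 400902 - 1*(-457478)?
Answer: 5/858378 ≈ 5.8249e-6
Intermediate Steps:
F = 858378/5 (F = -⅖ + (400902 - 1*(-457478))/5 = -⅖ + (400902 + 457478)/5 = -⅖ + (⅕)*858380 = -⅖ + 171676 = 858378/5 ≈ 1.7168e+5)
1/F = 1/(858378/5) = 5/858378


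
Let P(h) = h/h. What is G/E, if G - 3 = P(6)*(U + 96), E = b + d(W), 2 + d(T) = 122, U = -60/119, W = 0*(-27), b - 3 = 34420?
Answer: 11721/4110617 ≈ 0.0028514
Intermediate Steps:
b = 34423 (b = 3 + 34420 = 34423)
W = 0
P(h) = 1
U = -60/119 (U = -60*1/119 = -60/119 ≈ -0.50420)
d(T) = 120 (d(T) = -2 + 122 = 120)
E = 34543 (E = 34423 + 120 = 34543)
G = 11721/119 (G = 3 + 1*(-60/119 + 96) = 3 + 1*(11364/119) = 3 + 11364/119 = 11721/119 ≈ 98.496)
G/E = (11721/119)/34543 = (11721/119)*(1/34543) = 11721/4110617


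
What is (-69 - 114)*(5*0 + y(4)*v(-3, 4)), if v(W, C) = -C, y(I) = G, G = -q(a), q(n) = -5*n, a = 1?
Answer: 3660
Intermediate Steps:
G = 5 (G = -(-5) = -1*(-5) = 5)
y(I) = 5
(-69 - 114)*(5*0 + y(4)*v(-3, 4)) = (-69 - 114)*(5*0 + 5*(-1*4)) = -183*(0 + 5*(-4)) = -183*(0 - 20) = -183*(-20) = 3660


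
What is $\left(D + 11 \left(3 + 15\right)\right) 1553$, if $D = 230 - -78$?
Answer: $785818$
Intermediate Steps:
$D = 308$ ($D = 230 + 78 = 308$)
$\left(D + 11 \left(3 + 15\right)\right) 1553 = \left(308 + 11 \left(3 + 15\right)\right) 1553 = \left(308 + 11 \cdot 18\right) 1553 = \left(308 + 198\right) 1553 = 506 \cdot 1553 = 785818$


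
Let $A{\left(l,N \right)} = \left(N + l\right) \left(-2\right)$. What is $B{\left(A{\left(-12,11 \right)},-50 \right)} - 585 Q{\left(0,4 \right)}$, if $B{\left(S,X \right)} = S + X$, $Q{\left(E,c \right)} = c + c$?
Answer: $-4728$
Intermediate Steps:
$Q{\left(E,c \right)} = 2 c$
$A{\left(l,N \right)} = - 2 N - 2 l$
$B{\left(A{\left(-12,11 \right)},-50 \right)} - 585 Q{\left(0,4 \right)} = \left(\left(\left(-2\right) 11 - -24\right) - 50\right) - 585 \cdot 2 \cdot 4 = \left(\left(-22 + 24\right) - 50\right) - 4680 = \left(2 - 50\right) - 4680 = -48 - 4680 = -4728$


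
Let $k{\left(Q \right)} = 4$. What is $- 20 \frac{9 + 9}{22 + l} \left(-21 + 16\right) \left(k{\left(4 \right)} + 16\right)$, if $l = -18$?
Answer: $9000$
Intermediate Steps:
$- 20 \frac{9 + 9}{22 + l} \left(-21 + 16\right) \left(k{\left(4 \right)} + 16\right) = - 20 \frac{9 + 9}{22 - 18} \left(-21 + 16\right) \left(4 + 16\right) = - 20 \cdot \frac{18}{4} \left(\left(-5\right) 20\right) = - 20 \cdot 18 \cdot \frac{1}{4} \left(-100\right) = \left(-20\right) \frac{9}{2} \left(-100\right) = \left(-90\right) \left(-100\right) = 9000$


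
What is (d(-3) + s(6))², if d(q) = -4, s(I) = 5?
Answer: 1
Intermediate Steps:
(d(-3) + s(6))² = (-4 + 5)² = 1² = 1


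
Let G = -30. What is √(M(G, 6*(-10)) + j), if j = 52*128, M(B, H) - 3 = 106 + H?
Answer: 3*√745 ≈ 81.884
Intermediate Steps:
M(B, H) = 109 + H (M(B, H) = 3 + (106 + H) = 109 + H)
j = 6656
√(M(G, 6*(-10)) + j) = √((109 + 6*(-10)) + 6656) = √((109 - 60) + 6656) = √(49 + 6656) = √6705 = 3*√745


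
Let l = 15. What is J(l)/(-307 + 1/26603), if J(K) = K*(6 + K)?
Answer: -1675989/1633424 ≈ -1.0261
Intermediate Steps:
J(l)/(-307 + 1/26603) = (15*(6 + 15))/(-307 + 1/26603) = (15*21)/(-307 + 1/26603) = 315/(-8167120/26603) = -26603/8167120*315 = -1675989/1633424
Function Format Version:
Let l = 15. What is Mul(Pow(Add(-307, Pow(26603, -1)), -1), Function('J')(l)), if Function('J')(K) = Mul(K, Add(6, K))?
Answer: Rational(-1675989, 1633424) ≈ -1.0261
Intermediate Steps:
Mul(Pow(Add(-307, Pow(26603, -1)), -1), Function('J')(l)) = Mul(Pow(Add(-307, Pow(26603, -1)), -1), Mul(15, Add(6, 15))) = Mul(Pow(Add(-307, Rational(1, 26603)), -1), Mul(15, 21)) = Mul(Pow(Rational(-8167120, 26603), -1), 315) = Mul(Rational(-26603, 8167120), 315) = Rational(-1675989, 1633424)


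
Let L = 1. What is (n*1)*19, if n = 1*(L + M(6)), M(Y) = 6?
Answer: 133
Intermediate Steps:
n = 7 (n = 1*(1 + 6) = 1*7 = 7)
(n*1)*19 = (7*1)*19 = 7*19 = 133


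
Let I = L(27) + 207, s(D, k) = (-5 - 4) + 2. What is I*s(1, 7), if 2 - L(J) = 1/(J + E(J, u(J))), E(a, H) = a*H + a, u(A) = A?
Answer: -1145522/783 ≈ -1463.0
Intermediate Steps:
s(D, k) = -7 (s(D, k) = -9 + 2 = -7)
E(a, H) = a + H*a (E(a, H) = H*a + a = a + H*a)
L(J) = 2 - 1/(J + J*(1 + J))
I = 163646/783 (I = (-1 + 2*27**2 + 4*27)/(27*(2 + 27)) + 207 = (1/27)*(-1 + 2*729 + 108)/29 + 207 = (1/27)*(1/29)*(-1 + 1458 + 108) + 207 = (1/27)*(1/29)*1565 + 207 = 1565/783 + 207 = 163646/783 ≈ 209.00)
I*s(1, 7) = (163646/783)*(-7) = -1145522/783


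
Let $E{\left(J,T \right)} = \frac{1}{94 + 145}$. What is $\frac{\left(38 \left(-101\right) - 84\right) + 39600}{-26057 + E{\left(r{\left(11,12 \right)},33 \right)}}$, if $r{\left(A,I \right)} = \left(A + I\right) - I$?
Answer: $- \frac{4263521}{3113811} \approx -1.3692$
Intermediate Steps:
$r{\left(A,I \right)} = A$
$E{\left(J,T \right)} = \frac{1}{239}$
$\frac{\left(38 \left(-101\right) - 84\right) + 39600}{-26057 + E{\left(r{\left(11,12 \right)},33 \right)}} = \frac{\left(38 \left(-101\right) - 84\right) + 39600}{-26057 + \frac{1}{239}} = \frac{\left(-3838 - 84\right) + 39600}{- \frac{6227622}{239}} = \left(-3922 + 39600\right) \left(- \frac{239}{6227622}\right) = 35678 \left(- \frac{239}{6227622}\right) = - \frac{4263521}{3113811}$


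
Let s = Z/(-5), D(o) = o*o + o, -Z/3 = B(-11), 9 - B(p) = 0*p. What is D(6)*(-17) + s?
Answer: -3543/5 ≈ -708.60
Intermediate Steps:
B(p) = 9 (B(p) = 9 - 0*p = 9 - 1*0 = 9 + 0 = 9)
Z = -27 (Z = -3*9 = -27)
D(o) = o + o² (D(o) = o² + o = o + o²)
s = 27/5 (s = -27/(-5) = -27*(-⅕) = 27/5 ≈ 5.4000)
D(6)*(-17) + s = (6*(1 + 6))*(-17) + 27/5 = (6*7)*(-17) + 27/5 = 42*(-17) + 27/5 = -714 + 27/5 = -3543/5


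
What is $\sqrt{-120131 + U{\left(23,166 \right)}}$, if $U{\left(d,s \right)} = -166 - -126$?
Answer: $i \sqrt{120171} \approx 346.66 i$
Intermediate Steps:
$U{\left(d,s \right)} = -40$ ($U{\left(d,s \right)} = -166 + 126 = -40$)
$\sqrt{-120131 + U{\left(23,166 \right)}} = \sqrt{-120131 - 40} = \sqrt{-120171} = i \sqrt{120171}$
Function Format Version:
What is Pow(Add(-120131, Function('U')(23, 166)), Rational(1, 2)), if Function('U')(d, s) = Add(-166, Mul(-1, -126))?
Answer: Mul(I, Pow(120171, Rational(1, 2))) ≈ Mul(346.66, I)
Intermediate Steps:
Function('U')(d, s) = -40 (Function('U')(d, s) = Add(-166, 126) = -40)
Pow(Add(-120131, Function('U')(23, 166)), Rational(1, 2)) = Pow(Add(-120131, -40), Rational(1, 2)) = Pow(-120171, Rational(1, 2)) = Mul(I, Pow(120171, Rational(1, 2)))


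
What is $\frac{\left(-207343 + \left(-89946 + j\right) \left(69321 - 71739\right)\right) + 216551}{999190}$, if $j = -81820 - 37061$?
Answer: $\frac{252476447}{499595} \approx 505.36$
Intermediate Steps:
$j = -118881$
$\frac{\left(-207343 + \left(-89946 + j\right) \left(69321 - 71739\right)\right) + 216551}{999190} = \frac{\left(-207343 + \left(-89946 - 118881\right) \left(69321 - 71739\right)\right) + 216551}{999190} = \left(\left(-207343 - -504943686\right) + 216551\right) \frac{1}{999190} = \left(\left(-207343 + 504943686\right) + 216551\right) \frac{1}{999190} = \left(504736343 + 216551\right) \frac{1}{999190} = 504952894 \cdot \frac{1}{999190} = \frac{252476447}{499595}$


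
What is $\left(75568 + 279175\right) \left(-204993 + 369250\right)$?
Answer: $58269020951$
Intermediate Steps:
$\left(75568 + 279175\right) \left(-204993 + 369250\right) = 354743 \cdot 164257 = 58269020951$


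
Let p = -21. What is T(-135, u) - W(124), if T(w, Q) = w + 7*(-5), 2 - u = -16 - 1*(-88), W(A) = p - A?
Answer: -25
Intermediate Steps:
W(A) = -21 - A
u = -70 (u = 2 - (-16 - 1*(-88)) = 2 - (-16 + 88) = 2 - 1*72 = 2 - 72 = -70)
T(w, Q) = -35 + w (T(w, Q) = w - 35 = -35 + w)
T(-135, u) - W(124) = (-35 - 135) - (-21 - 1*124) = -170 - (-21 - 124) = -170 - 1*(-145) = -170 + 145 = -25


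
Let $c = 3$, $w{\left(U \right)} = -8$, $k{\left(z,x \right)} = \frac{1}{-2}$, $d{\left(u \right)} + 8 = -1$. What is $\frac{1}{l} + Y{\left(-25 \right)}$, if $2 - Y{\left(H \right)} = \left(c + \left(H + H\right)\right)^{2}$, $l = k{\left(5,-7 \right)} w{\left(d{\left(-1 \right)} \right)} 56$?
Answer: $- \frac{494367}{224} \approx -2207.0$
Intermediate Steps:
$d{\left(u \right)} = -9$ ($d{\left(u \right)} = -8 - 1 = -9$)
$k{\left(z,x \right)} = - \frac{1}{2}$
$l = 224$ ($l = \left(- \frac{1}{2}\right) \left(-8\right) 56 = 4 \cdot 56 = 224$)
$Y{\left(H \right)} = 2 - \left(3 + 2 H\right)^{2}$ ($Y{\left(H \right)} = 2 - \left(3 + \left(H + H\right)\right)^{2} = 2 - \left(3 + 2 H\right)^{2}$)
$\frac{1}{l} + Y{\left(-25 \right)} = \frac{1}{224} + \left(2 - \left(3 + 2 \left(-25\right)\right)^{2}\right) = \frac{1}{224} + \left(2 - \left(3 - 50\right)^{2}\right) = \frac{1}{224} + \left(2 - \left(-47\right)^{2}\right) = \frac{1}{224} + \left(2 - 2209\right) = \frac{1}{224} - 2207 = - \frac{494367}{224}$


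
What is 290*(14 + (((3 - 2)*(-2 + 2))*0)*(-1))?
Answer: 4060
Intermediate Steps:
290*(14 + (((3 - 2)*(-2 + 2))*0)*(-1)) = 290*(14 + ((1*0)*0)*(-1)) = 290*(14 + (0*0)*(-1)) = 290*(14 + 0*(-1)) = 290*(14 + 0) = 290*14 = 4060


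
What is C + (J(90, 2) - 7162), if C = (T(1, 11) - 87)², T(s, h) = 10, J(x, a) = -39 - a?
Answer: -1274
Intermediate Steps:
C = 5929 (C = (10 - 87)² = (-77)² = 5929)
C + (J(90, 2) - 7162) = 5929 + ((-39 - 1*2) - 7162) = 5929 + ((-39 - 2) - 7162) = 5929 + (-41 - 7162) = 5929 - 7203 = -1274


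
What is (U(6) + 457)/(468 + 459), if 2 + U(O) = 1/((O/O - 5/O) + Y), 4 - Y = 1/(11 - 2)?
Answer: 33233/67671 ≈ 0.49110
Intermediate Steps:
Y = 35/9 (Y = 4 - 1/(11 - 2) = 4 - 1/9 = 4 - 1*⅑ = 4 - ⅑ = 35/9 ≈ 3.8889)
U(O) = -2 + 1/(44/9 - 5/O) (U(O) = -2 + 1/((O/O - 5/O) + 35/9) = -2 + 1/((1 - 5/O) + 35/9) = -2 + 1/(44/9 - 5/O))
(U(6) + 457)/(468 + 459) = ((90 - 79*6)/(-45 + 44*6) + 457)/(468 + 459) = ((90 - 474)/(-45 + 264) + 457)/927 = (-384/219 + 457)*(1/927) = ((1/219)*(-384) + 457)*(1/927) = (-128/73 + 457)*(1/927) = (33233/73)*(1/927) = 33233/67671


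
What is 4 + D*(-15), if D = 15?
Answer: -221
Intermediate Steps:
4 + D*(-15) = 4 + 15*(-15) = 4 - 225 = -221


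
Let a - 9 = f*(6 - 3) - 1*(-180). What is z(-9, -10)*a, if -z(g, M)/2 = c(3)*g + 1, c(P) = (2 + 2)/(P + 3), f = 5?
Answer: 2040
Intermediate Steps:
c(P) = 4/(3 + P)
a = 204 (a = 9 + (5*(6 - 3) - 1*(-180)) = 9 + (5*3 + 180) = 9 + (15 + 180) = 9 + 195 = 204)
z(g, M) = -2 - 4*g/3 (z(g, M) = -2*((4/(3 + 3))*g + 1) = -2*((4/6)*g + 1) = -2*((4*(⅙))*g + 1) = -2*(2*g/3 + 1) = -2*(1 + 2*g/3) = -2 - 4*g/3)
z(-9, -10)*a = (-2 - 4/3*(-9))*204 = (-2 + 12)*204 = 10*204 = 2040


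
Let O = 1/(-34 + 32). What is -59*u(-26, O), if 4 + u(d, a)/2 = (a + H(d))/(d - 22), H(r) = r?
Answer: 19529/48 ≈ 406.85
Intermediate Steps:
O = -½ (O = 1/(-2) = -½ ≈ -0.50000)
u(d, a) = -8 + 2*(a + d)/(-22 + d) (u(d, a) = -8 + 2*((a + d)/(d - 22)) = -8 + 2*((a + d)/(-22 + d)) = -8 + 2*(a + d)/(-22 + d))
-59*u(-26, O) = -118*(88 - ½ - 3*(-26))/(-22 - 26) = -118*(88 - ½ + 78)/(-48) = -118*(-1)*331/(48*2) = -59*(-331/48) = 19529/48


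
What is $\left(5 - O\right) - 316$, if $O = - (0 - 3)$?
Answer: $-314$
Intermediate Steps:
$O = 3$ ($O = \left(-1\right) \left(-3\right) = 3$)
$\left(5 - O\right) - 316 = \left(5 - 3\right) - 316 = 2 - 316 = -314$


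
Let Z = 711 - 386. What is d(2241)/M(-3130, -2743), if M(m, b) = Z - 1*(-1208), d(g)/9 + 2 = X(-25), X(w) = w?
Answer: -81/511 ≈ -0.15851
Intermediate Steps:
Z = 325
d(g) = -243 (d(g) = -18 + 9*(-25) = -18 - 225 = -243)
M(m, b) = 1533 (M(m, b) = 325 - 1*(-1208) = 325 + 1208 = 1533)
d(2241)/M(-3130, -2743) = -243/1533 = -243*1/1533 = -81/511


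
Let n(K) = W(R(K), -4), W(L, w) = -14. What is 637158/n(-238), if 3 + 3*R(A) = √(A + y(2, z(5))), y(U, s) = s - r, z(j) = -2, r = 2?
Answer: -318579/7 ≈ -45511.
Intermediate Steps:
y(U, s) = -2 + s (y(U, s) = s - 1*2 = s - 2 = -2 + s)
R(A) = -1 + √(-4 + A)/3 (R(A) = -1 + √(A + (-2 - 2))/3 = -1 + √(A - 4)/3 = -1 + √(-4 + A)/3)
n(K) = -14
637158/n(-238) = 637158/(-14) = 637158*(-1/14) = -318579/7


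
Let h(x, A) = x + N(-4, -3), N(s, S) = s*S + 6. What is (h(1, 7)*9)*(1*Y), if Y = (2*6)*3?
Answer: 6156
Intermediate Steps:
N(s, S) = 6 + S*s (N(s, S) = S*s + 6 = 6 + S*s)
Y = 36 (Y = 12*3 = 36)
h(x, A) = 18 + x (h(x, A) = x + (6 - 3*(-4)) = x + (6 + 12) = x + 18 = 18 + x)
(h(1, 7)*9)*(1*Y) = ((18 + 1)*9)*(1*36) = (19*9)*36 = 171*36 = 6156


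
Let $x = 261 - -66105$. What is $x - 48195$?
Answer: $18171$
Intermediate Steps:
$x = 66366$ ($x = 261 + 66105 = 66366$)
$x - 48195 = 66366 - 48195 = 18171$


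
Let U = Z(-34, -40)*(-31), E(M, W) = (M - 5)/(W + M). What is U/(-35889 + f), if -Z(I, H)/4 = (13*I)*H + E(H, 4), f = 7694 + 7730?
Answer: -438495/4093 ≈ -107.13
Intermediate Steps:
f = 15424
E(M, W) = (-5 + M)/(M + W)
Z(I, H) = -52*H*I - 4*(-5 + H)/(4 + H) (Z(I, H) = -4*((13*I)*H + (-5 + H)/(H + 4)) = -4*(13*H*I + (-5 + H)/(4 + H)) = -4*((-5 + H)/(4 + H) + 13*H*I) = -52*H*I - 4*(-5 + H)/(4 + H))
U = 2192475 (U = (4*(5 - 1*(-40) - 13*(-40)*(-34)*(4 - 40))/(4 - 40))*(-31) = (4*(5 + 40 - 13*(-40)*(-34)*(-36))/(-36))*(-31) = (4*(-1/36)*(5 + 40 + 636480))*(-31) = (4*(-1/36)*636525)*(-31) = -70725*(-31) = 2192475)
U/(-35889 + f) = 2192475/(-35889 + 15424) = 2192475/(-20465) = 2192475*(-1/20465) = -438495/4093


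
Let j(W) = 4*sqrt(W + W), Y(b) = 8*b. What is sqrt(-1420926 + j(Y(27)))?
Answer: sqrt(-1420926 + 48*sqrt(3)) ≈ 1192.0*I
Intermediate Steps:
j(W) = 4*sqrt(2)*sqrt(W) (j(W) = 4*sqrt(2*W) = 4*(sqrt(2)*sqrt(W)) = 4*sqrt(2)*sqrt(W))
sqrt(-1420926 + j(Y(27))) = sqrt(-1420926 + 4*sqrt(2)*sqrt(8*27)) = sqrt(-1420926 + 4*sqrt(2)*sqrt(216)) = sqrt(-1420926 + 4*sqrt(2)*(6*sqrt(6))) = sqrt(-1420926 + 48*sqrt(3))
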